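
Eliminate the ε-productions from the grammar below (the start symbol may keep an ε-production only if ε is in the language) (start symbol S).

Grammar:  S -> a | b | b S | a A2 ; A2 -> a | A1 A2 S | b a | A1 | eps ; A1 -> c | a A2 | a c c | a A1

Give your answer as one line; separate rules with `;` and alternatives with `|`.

The nullable symbols are {A2}.
ε ∉ L(G), so no ε-production is kept.
For each production, add variants omitting each subset of nullable occurrences: A2 → A1 A2 S gives A1 A2 S | A1 S. A1 → a A2 gives a A2 | a.

S -> a | b | b S | a A2; A2 -> a | A1 A2 S | A1 S | b a | A1; A1 -> c | a A2 | a | a c c | a A1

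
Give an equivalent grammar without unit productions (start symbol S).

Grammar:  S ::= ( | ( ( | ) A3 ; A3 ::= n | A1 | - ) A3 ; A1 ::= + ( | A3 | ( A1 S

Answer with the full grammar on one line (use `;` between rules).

S ::= ( | ( ( | ) A3; A3 ::= + ( | ( A1 S | n | - ) A3; A1 ::= + ( | ( A1 S | n | - ) A3

Unit pairs: A1 ⇒* {A3}; A3 ⇒* {A1}.
For every A with A ⇒* B via unit rules, add B's non-unit alternatives to A; then delete every rule of the form X → Y.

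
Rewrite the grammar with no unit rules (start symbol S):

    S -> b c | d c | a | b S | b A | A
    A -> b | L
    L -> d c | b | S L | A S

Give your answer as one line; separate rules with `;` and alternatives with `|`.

Unit pairs: A ⇒* {L}; S ⇒* {A, L}.
For every A with A ⇒* B via unit rules, add B's non-unit alternatives to A; then delete every rule of the form X → Y.

S -> d c | b | S L | A S | b c | a | b S | b A; A -> d c | b | S L | A S; L -> d c | b | S L | A S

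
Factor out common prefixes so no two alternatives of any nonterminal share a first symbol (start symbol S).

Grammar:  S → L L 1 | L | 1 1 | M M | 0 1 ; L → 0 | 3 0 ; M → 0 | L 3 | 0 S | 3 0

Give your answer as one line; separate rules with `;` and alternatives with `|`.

S has alternatives sharing prefix 'L': factor to S → L S' with S' → L 1 | ε.
M has alternatives sharing prefix '0': factor to M → 0 M' with M' → ε | S.

S → 1 1 | M M | 0 1 | L S'; L → 0 | 3 0; M → L 3 | 3 0 | 0 M'; S' → L 1 | ε; M' → ε | S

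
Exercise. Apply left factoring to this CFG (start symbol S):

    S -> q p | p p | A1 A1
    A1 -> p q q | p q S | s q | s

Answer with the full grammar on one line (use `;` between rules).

S -> q p | p p | A1 A1; A1 -> p q A1' | s A1''; A1' -> q | S; A1'' -> q | epsilon

A1 has alternatives sharing prefix 'p q': factor to A1 → p q A1' with A1' → q | S.
A1 has alternatives sharing prefix 's': factor to A1 → s A1'' with A1'' → q | ε.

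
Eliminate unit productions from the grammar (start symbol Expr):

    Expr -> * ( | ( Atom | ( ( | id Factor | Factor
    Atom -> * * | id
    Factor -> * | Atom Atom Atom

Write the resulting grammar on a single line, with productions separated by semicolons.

Expr -> * | Atom Atom Atom | * ( | ( Atom | ( ( | id Factor; Atom -> * * | id; Factor -> * | Atom Atom Atom

Unit pairs: Expr ⇒* {Factor}.
For every A with A ⇒* B via unit rules, add B's non-unit alternatives to A; then delete every rule of the form X → Y.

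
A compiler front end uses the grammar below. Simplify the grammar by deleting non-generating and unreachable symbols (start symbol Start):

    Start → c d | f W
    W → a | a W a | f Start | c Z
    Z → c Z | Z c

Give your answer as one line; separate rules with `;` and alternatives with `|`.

Start → c d | f W; W → a | a W a | f Start

Generating nonterminals: {Start, W}.
Reachable from Start after that: {Start, W}.
Removed useless symbols: {Z} and every production mentioning them.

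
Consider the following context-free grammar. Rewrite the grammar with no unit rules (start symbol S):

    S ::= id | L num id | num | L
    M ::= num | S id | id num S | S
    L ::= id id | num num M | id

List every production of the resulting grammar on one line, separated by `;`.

S ::= id id | num num M | id | L num id | num; M ::= id id | num num M | id | L num id | num | S id | id num S; L ::= id id | num num M | id

Unit pairs: M ⇒* {L, S}; S ⇒* {L}.
For every A with A ⇒* B via unit rules, add B's non-unit alternatives to A; then delete every rule of the form X → Y.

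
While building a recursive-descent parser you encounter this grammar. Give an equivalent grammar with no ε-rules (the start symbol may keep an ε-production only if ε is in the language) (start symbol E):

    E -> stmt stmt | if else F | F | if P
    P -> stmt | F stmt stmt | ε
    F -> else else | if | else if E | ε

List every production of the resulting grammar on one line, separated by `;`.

E -> stmt stmt | if else F | if else | F | if P | if | ε; P -> stmt | F stmt stmt | stmt stmt; F -> else else | if | else if E | else if

Nullable nonterminals: {E, F, P}.
ε ∈ L(G) since E is nullable, so keep E → ε.
Add the nullable-subset variants: E → if else F gives if else F | if else. E → if P gives if P | if. P → F stmt stmt gives F stmt stmt | stmt stmt. F → else if E gives else if E | else if.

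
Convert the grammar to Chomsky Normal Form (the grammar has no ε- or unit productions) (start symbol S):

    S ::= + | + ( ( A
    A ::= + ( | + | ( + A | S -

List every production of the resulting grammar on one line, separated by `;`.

S ::= + | X1 Y1; A ::= X1 X2 | + | X2 Y3 | S X3; X1 ::= +; X2 ::= (; X3 ::= -; Y1 ::= X2 Y2; Y2 ::= X2 A; Y3 ::= X1 A

Introduce a nonterminal for each terminal appearing in a rule of length ≥ 2: X1 → +, X2 → (, X3 → -.
Binarize each right-hand side of length ≥ 3 by chaining fresh nonterminals (Y1, Y2, …): affected rules were S → X1 X2 X2 A; A → X2 X1 A.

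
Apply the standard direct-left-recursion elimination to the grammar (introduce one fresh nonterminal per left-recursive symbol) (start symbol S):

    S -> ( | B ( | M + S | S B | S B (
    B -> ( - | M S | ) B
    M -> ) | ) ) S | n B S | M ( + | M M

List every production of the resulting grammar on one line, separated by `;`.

S -> ( S' | B ( S' | M + S S'; B -> ( - | M S | ) B; M -> ) M' | ) ) S M' | n B S M'; S' -> B S' | B ( S' | ε; M' -> ( + M' | M M' | ε

S, M are directly left-recursive.
For S: α = {B, B (}, β = {(, B (, M + S}. Rewrite as S → β S' and S' → α S' | ε.
For M: α = {( +, M}, β = {), ) ) S, n B S}. Rewrite as M → β M' and M' → α M' | ε.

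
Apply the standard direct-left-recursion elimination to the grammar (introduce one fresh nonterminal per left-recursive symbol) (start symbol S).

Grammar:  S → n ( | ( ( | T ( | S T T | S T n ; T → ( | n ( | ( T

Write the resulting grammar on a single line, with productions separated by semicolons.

S → n ( S' | ( ( S' | T ( S'; T → ( | n ( | ( T; S' → T T S' | T n S' | ε

Left recursion appears on S.
For S: α = {T T, T n}, β = {n (, ( (, T (}. Rewrite as S → β S' and S' → α S' | ε.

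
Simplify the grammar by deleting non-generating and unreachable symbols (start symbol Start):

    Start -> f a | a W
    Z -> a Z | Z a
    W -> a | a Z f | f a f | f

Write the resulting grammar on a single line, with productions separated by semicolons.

Start -> f a | a W; W -> a | f a f | f

Generating nonterminals: {Start, W}.
Reachable from Start after that: {Start, W}.
Removed useless symbols: {Z} and every production mentioning them.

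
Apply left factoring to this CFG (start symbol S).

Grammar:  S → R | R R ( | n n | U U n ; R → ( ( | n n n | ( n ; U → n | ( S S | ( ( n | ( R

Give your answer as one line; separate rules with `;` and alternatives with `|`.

S → n n | U U n | R S'; R → n n n | ( R'; U → n | ( U'; S' → ε | R (; R' → ( | n; U' → S S | ( n | R

S has alternatives sharing prefix 'R': factor to S → R S' with S' → ε | R (.
R has alternatives sharing prefix '(': factor to R → ( R' with R' → ( | n.
U has alternatives sharing prefix '(': factor to U → ( U' with U' → S S | ( n | R.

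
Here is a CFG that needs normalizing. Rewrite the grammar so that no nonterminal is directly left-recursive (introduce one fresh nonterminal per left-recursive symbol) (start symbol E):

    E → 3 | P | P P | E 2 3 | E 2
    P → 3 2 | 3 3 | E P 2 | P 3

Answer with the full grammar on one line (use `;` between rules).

E → 3 E' | P E' | P P E'; P → 3 2 P' | 3 3 P' | E P 2 P'; E' → 2 3 E' | 2 E' | ε; P' → 3 P' | ε

E, P are directly left-recursive.
For E: α = {2 3, 2}, β = {3, P, P P}. Rewrite as E → β E' and E' → α E' | ε.
For P: α = {3}, β = {3 2, 3 3, E P 2}. Rewrite as P → β P' and P' → α P' | ε.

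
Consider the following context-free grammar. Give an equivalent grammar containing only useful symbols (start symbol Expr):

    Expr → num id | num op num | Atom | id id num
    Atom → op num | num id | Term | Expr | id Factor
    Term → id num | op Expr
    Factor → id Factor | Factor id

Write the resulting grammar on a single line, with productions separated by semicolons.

Generating nonterminals: {Atom, Expr, Term}.
Reachable from Expr after that: {Atom, Expr, Term}.
Removed useless symbols: {Factor} and every production mentioning them.

Expr → num id | num op num | Atom | id id num; Atom → op num | num id | Term | Expr; Term → id num | op Expr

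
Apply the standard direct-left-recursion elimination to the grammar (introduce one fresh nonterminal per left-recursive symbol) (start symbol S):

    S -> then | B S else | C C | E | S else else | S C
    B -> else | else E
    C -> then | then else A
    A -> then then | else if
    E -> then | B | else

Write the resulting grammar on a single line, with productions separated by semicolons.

S -> then S' | B S else S' | C C S' | E S'; B -> else | else E; C -> then | then else A; A -> then then | else if; E -> then | B | else; S' -> else else S' | C S' | ε

Directly left-recursive nonterminal: S.
For S: α = {else else, C}, β = {then, B S else, C C, E}. Rewrite as S → β S' and S' → α S' | ε.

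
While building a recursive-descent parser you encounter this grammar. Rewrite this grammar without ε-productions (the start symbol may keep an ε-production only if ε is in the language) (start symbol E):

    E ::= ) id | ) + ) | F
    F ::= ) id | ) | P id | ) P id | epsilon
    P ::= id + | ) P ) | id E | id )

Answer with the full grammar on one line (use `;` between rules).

E ::= ) id | ) + ) | F | epsilon; F ::= ) id | ) | P id | ) P id; P ::= id + | ) P ) | id E | id | id )

Nullable set = {E, F}.
ε ∈ L(G) since E is nullable, so keep E → ε.
Add the nullable-subset variants: P → id E gives id E | id.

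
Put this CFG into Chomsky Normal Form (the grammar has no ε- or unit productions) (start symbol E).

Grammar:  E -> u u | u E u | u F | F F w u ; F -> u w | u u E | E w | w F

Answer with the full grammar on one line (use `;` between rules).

E -> X1 X1 | X1 Y1 | X1 F | F Y2; F -> X1 X2 | X1 Y4 | E X2 | X2 F; X1 -> u; X2 -> w; Y1 -> E X1; Y2 -> F Y3; Y3 -> X2 X1; Y4 -> X1 E

Introduce a nonterminal for each terminal appearing in a rule of length ≥ 2: X1 → u, X2 → w.
Binarize each right-hand side of length ≥ 3 by chaining fresh nonterminals (Y1, Y2, …): affected rules were E → X1 E X1; E → F F X2 X1; F → X1 X1 E.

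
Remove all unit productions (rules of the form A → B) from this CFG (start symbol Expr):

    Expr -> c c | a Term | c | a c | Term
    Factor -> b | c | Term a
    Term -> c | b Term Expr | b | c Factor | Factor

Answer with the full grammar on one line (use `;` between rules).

Expr -> c | b Term Expr | b | c Factor | Term a | c c | a Term | a c; Factor -> b | c | Term a; Term -> c | b Term Expr | b | c Factor | Term a

Unit pairs: Expr ⇒* {Factor, Term}; Term ⇒* {Factor}.
Replace each nonterminal's rules with the union of the non-unit rules of every nonterminal it unit-derives.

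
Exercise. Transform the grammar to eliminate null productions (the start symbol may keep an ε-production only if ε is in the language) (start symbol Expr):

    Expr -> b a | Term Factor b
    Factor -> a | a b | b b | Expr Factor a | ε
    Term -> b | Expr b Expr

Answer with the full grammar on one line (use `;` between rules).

Expr -> b a | Term Factor b | Term b; Factor -> a | a b | b b | Expr Factor a | Expr a; Term -> b | Expr b Expr

Nullable set = {Factor}.
ε ∉ L(G), so no ε-production is kept.
Add the nullable-subset variants: Expr → Term Factor b gives Term Factor b | Term b. Factor → Expr Factor a gives Expr Factor a | Expr a.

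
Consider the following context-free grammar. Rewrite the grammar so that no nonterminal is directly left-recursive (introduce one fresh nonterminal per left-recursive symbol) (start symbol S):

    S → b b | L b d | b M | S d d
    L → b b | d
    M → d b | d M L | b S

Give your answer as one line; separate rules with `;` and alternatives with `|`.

Left recursion appears on S.
For S: α = {d d}, β = {b b, L b d, b M}. Rewrite as S → β S' and S' → α S' | ε.

S → b b S' | L b d S' | b M S'; L → b b | d; M → d b | d M L | b S; S' → d d S' | ε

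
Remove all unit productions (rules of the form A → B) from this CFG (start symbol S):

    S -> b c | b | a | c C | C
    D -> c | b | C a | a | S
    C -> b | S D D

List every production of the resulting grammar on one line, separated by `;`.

S -> b | S D D | b c | a | c C; D -> b c | b | a | c C | S D D | c | C a; C -> b | S D D

Unit pairs: D ⇒* {C, S}; S ⇒* {C}.
Replace each nonterminal's rules with the union of the non-unit rules of every nonterminal it unit-derives.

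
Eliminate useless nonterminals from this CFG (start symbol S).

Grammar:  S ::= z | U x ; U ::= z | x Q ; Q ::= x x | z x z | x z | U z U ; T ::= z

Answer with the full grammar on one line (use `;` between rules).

Generating nonterminals: {Q, S, T, U}.
Reachable from S after that: {Q, S, U}.
Removed useless symbols: {T} and every production mentioning them.

S ::= z | U x; U ::= z | x Q; Q ::= x x | z x z | x z | U z U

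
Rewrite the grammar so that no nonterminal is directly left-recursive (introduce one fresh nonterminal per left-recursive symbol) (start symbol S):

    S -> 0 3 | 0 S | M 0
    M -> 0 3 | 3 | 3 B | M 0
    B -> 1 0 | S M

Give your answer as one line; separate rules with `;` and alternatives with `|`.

Left recursion appears on M.
For M: α = {0}, β = {0 3, 3, 3 B}. Rewrite as M → β M' and M' → α M' | ε.

S -> 0 3 | 0 S | M 0; M -> 0 3 M' | 3 M' | 3 B M'; B -> 1 0 | S M; M' -> 0 M' | ε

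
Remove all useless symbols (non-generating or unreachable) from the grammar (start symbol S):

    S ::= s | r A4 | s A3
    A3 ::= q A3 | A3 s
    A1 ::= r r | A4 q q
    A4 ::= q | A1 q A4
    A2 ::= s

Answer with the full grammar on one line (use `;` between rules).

S ::= s | r A4; A1 ::= r r | A4 q q; A4 ::= q | A1 q A4

Generating nonterminals: {A1, A2, A4, S}.
Reachable from S after that: {A1, A4, S}.
Removed useless symbols: {A2, A3} and every production mentioning them.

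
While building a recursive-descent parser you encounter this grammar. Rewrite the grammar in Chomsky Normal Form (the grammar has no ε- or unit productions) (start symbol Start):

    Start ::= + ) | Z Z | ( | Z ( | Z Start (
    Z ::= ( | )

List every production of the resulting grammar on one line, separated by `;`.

Introduce a nonterminal for each terminal appearing in a rule of length ≥ 2: X1 → +, X2 → ), X3 → (.
Binarize each right-hand side of length ≥ 3 by chaining fresh nonterminals (Y1, Y2, …): affected rules were Start → Z Start X3.

Start ::= X1 X2 | Z Z | ( | Z X3 | Z Y1; Z ::= ( | ); X1 ::= +; X2 ::= ); X3 ::= (; Y1 ::= Start X3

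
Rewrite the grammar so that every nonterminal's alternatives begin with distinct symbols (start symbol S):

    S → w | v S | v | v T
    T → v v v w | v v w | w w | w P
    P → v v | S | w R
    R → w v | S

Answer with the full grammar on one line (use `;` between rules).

S → w | v S'; T → v v T' | w T''; P → v v | S | w R; R → w v | S; S' → S | ε | T; T' → v w | w; T'' → w | P

S has alternatives sharing prefix 'v': factor to S → v S' with S' → S | ε | T.
T has alternatives sharing prefix 'v v': factor to T → v v T' with T' → v w | w.
T has alternatives sharing prefix 'w': factor to T → w T'' with T'' → w | P.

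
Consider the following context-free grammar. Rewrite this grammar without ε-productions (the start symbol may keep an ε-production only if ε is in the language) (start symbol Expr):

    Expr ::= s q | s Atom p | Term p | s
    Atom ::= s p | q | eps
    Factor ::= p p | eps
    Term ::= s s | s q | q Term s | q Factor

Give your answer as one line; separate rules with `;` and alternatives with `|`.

Nullable nonterminals: {Atom, Factor}.
ε ∉ L(G), so no ε-production is kept.
For each production, add variants omitting each subset of nullable occurrences: Expr → s Atom p gives s Atom p | s p. Term → q Factor gives q Factor | q.

Expr ::= s q | s Atom p | s p | Term p | s; Atom ::= s p | q; Factor ::= p p; Term ::= s s | s q | q Term s | q Factor | q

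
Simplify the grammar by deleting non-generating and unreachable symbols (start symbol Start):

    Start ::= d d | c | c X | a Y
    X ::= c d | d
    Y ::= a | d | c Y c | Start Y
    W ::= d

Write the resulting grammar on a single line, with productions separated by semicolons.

Generating nonterminals: {Start, W, X, Y}.
Reachable from Start after that: {Start, X, Y}.
Removed useless symbols: {W} and every production mentioning them.

Start ::= d d | c | c X | a Y; X ::= c d | d; Y ::= a | d | c Y c | Start Y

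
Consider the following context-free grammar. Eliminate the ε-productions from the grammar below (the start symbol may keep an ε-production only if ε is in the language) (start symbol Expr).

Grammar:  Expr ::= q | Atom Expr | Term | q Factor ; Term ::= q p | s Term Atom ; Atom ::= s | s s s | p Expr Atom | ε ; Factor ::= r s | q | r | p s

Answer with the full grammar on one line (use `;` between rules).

The nullable symbols are {Atom}.
ε ∉ L(G), so no ε-production is kept.
Add the nullable-subset variants: Term → s Term Atom gives s Term Atom | s Term. Atom → p Expr Atom gives p Expr Atom | p Expr.

Expr ::= q | Atom Expr | Term | q Factor; Term ::= q p | s Term Atom | s Term; Atom ::= s | s s s | p Expr Atom | p Expr; Factor ::= r s | q | r | p s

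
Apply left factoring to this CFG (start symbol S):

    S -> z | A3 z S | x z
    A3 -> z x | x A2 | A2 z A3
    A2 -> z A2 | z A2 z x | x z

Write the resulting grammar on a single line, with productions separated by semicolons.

A2 has alternatives sharing prefix 'z A2': factor to A2 → z A2 A2' with A2' → ε | z x.

S -> z | A3 z S | x z; A3 -> z x | x A2 | A2 z A3; A2 -> x z | z A2 A2'; A2' -> ε | z x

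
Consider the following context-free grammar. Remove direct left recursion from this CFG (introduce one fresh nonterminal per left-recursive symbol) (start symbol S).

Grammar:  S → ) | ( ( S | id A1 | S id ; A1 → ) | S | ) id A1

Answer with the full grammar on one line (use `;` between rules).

S → ) S' | ( ( S S' | id A1 S'; A1 → ) | S | ) id A1; S' → id S' | ε

Directly left-recursive nonterminal: S.
For S: α = {id}, β = {), ( ( S, id A1}. Rewrite as S → β S' and S' → α S' | ε.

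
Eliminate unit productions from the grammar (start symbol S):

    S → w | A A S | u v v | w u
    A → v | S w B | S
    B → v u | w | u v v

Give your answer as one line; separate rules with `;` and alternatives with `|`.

Unit pairs: A ⇒* {S}.
Replace each nonterminal's rules with the union of the non-unit rules of every nonterminal it unit-derives.

S → w | A A S | u v v | w u; A → w | A A S | u v v | w u | v | S w B; B → v u | w | u v v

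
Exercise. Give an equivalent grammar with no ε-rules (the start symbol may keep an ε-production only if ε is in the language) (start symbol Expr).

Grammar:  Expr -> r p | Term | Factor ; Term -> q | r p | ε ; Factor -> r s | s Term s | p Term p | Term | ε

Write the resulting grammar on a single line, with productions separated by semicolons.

Expr -> r p | Term | Factor | ε; Term -> q | r p; Factor -> r s | s Term s | s s | p Term p | p p | Term

Nullable nonterminals: {Expr, Factor, Term}.
ε ∈ L(G) since Expr is nullable, so keep Expr → ε.
Expand every rule over subsets of its nullable positions: Factor → s Term s gives s Term s | s s. Factor → p Term p gives p Term p | p p.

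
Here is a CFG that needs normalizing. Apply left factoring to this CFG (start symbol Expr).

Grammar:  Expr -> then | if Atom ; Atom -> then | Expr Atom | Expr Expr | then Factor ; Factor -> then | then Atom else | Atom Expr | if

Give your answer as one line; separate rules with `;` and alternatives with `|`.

Atom has alternatives sharing prefix 'then': factor to Atom → then Atom1 with Atom1 → ε | Factor.
Atom has alternatives sharing prefix 'Expr': factor to Atom → Expr Atom2 with Atom2 → Atom | Expr.
Factor has alternatives sharing prefix 'then': factor to Factor → then Factor1 with Factor1 → ε | Atom else.

Expr -> then | if Atom; Atom -> then Atom1 | Expr Atom2; Factor -> Atom Expr | if | then Factor1; Atom1 -> ε | Factor; Atom2 -> Atom | Expr; Factor1 -> ε | Atom else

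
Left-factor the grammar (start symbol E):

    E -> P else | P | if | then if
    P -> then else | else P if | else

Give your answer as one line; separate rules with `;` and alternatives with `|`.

E has alternatives sharing prefix 'P': factor to E → P E' with E' → else | ε.
P has alternatives sharing prefix 'else': factor to P → else P' with P' → P if | ε.

E -> if | then if | P E'; P -> then else | else P'; E' -> else | ε; P' -> P if | ε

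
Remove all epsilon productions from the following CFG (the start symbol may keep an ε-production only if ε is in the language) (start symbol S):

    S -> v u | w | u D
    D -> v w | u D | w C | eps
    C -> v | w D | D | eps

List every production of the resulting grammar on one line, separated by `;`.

S -> v u | w | u D | u; D -> v w | u D | u | w C | w; C -> v | w D | w | D

The nullable symbols are {C, D}.
ε ∉ L(G), so no ε-production is kept.
Expand every rule over subsets of its nullable positions: S → u D gives u D | u. D → u D gives u D | u. D → w C gives w C | w. C → w D gives w D | w.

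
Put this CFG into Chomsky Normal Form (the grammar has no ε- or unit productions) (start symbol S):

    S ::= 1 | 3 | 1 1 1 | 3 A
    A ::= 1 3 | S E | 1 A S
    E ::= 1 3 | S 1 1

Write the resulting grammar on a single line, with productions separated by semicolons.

S ::= 1 | 3 | X1 Y1 | X2 A; A ::= X1 X2 | S E | X1 Y2; E ::= X1 X2 | S Y3; X1 ::= 1; X2 ::= 3; Y1 ::= X1 X1; Y2 ::= A S; Y3 ::= X1 X1

Introduce a nonterminal for each terminal appearing in a rule of length ≥ 2: X1 → 1, X2 → 3.
Binarize each right-hand side of length ≥ 3 by chaining fresh nonterminals (Y1, Y2, …): affected rules were S → X1 X1 X1; A → X1 A S; E → S X1 X1.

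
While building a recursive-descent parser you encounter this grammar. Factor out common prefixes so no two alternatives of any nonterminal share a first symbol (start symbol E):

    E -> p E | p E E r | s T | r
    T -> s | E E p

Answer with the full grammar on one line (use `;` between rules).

E has alternatives sharing prefix 'p E': factor to E → p E E' with E' → ε | E r.

E -> s T | r | p E E'; T -> s | E E p; E' -> epsilon | E r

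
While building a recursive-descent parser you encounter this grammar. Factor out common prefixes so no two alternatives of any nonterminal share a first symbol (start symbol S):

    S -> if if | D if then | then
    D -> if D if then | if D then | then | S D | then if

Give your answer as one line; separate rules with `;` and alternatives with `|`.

S -> if if | D if then | then; D -> S D | if D D' | then D''; D' -> if then | then; D'' -> ε | if

D has alternatives sharing prefix 'if D': factor to D → if D D' with D' → if then | then.
D has alternatives sharing prefix 'then': factor to D → then D'' with D'' → ε | if.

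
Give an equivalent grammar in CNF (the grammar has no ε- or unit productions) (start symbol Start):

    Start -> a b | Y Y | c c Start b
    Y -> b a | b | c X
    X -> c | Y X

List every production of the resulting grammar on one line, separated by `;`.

Introduce a nonterminal for each terminal appearing in a rule of length ≥ 2: X1 → a, X2 → b, X3 → c.
Binarize each right-hand side of length ≥ 3 by chaining fresh nonterminals (Y1, Y2, …): affected rules were Start → X3 X3 Start X2.

Start -> X1 X2 | Y Y | X3 Y1; Y -> X2 X1 | b | X3 X; X -> c | Y X; X1 -> a; X2 -> b; X3 -> c; Y1 -> X3 Y2; Y2 -> Start X2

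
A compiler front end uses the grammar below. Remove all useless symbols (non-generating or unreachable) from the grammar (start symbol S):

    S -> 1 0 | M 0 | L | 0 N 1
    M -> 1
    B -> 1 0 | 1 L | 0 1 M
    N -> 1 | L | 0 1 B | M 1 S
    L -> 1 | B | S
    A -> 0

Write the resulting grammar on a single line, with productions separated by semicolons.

S -> 1 0 | M 0 | L | 0 N 1; M -> 1; B -> 1 0 | 1 L | 0 1 M; N -> 1 | L | 0 1 B | M 1 S; L -> 1 | B | S

Generating nonterminals: {A, B, L, M, N, S}.
Reachable from S after that: {B, L, M, N, S}.
Removed useless symbols: {A} and every production mentioning them.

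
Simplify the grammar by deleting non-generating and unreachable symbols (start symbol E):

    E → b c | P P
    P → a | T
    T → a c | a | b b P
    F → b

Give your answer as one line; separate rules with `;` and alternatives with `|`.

Generating nonterminals: {E, F, P, T}.
Reachable from E after that: {E, P, T}.
Removed useless symbols: {F} and every production mentioning them.

E → b c | P P; P → a | T; T → a c | a | b b P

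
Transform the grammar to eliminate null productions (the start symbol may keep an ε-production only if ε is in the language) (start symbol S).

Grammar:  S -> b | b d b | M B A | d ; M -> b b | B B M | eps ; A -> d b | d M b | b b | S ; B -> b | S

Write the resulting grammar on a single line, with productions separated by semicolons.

S -> b | b d b | M B A | B A | d; M -> b b | B B M | B B; A -> d b | d M b | b b | S; B -> b | S

Nullable nonterminals: {M}.
ε ∉ L(G), so no ε-production is kept.
Expand every rule over subsets of its nullable positions: S → M B A gives M B A | B A. M → B B M gives B B M | B B.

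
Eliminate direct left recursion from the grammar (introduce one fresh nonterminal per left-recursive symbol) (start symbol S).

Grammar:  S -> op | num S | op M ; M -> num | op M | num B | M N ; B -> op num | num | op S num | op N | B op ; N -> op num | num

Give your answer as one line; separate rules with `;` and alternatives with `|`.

S -> op | num S | op M; M -> num M' | op M M' | num B M'; B -> op num B' | num B' | op S num B' | op N B'; N -> op num | num; M' -> N M' | eps; B' -> op B' | eps

Left recursion appears on M, B.
For M: α = {N}, β = {num, op M, num B}. Rewrite as M → β M' and M' → α M' | ε.
For B: α = {op}, β = {op num, num, op S num, op N}. Rewrite as B → β B' and B' → α B' | ε.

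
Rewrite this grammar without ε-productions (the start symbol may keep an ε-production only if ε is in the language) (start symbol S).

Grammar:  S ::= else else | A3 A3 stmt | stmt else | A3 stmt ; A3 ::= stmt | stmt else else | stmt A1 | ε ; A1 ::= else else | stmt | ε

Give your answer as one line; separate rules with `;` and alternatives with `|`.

The nullable symbols are {A1, A3}.
ε ∉ L(G), so no ε-production is kept.
Add the nullable-subset variants: S → A3 A3 stmt gives A3 A3 stmt | A3 stmt | stmt.

S ::= else else | A3 A3 stmt | A3 stmt | stmt | stmt else; A3 ::= stmt | stmt else else | stmt A1; A1 ::= else else | stmt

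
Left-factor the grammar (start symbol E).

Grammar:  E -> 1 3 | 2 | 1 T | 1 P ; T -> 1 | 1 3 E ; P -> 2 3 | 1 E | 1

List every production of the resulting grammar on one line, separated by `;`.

E -> 2 | 1 E'; T -> 1 T'; P -> 2 3 | 1 P'; E' -> 3 | T | P; T' -> ε | 3 E; P' -> E | ε

E has alternatives sharing prefix '1': factor to E → 1 E' with E' → 3 | T | P.
T has alternatives sharing prefix '1': factor to T → 1 T' with T' → ε | 3 E.
P has alternatives sharing prefix '1': factor to P → 1 P' with P' → E | ε.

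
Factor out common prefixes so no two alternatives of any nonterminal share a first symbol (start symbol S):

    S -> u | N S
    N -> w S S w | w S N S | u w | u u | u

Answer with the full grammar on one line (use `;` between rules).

S -> u | N S; N -> u N' | w S N''; N' -> w | u | ε; N'' -> S w | N S

N has alternatives sharing prefix 'u': factor to N → u N' with N' → w | u | ε.
N has alternatives sharing prefix 'w S': factor to N → w S N'' with N'' → S w | N S.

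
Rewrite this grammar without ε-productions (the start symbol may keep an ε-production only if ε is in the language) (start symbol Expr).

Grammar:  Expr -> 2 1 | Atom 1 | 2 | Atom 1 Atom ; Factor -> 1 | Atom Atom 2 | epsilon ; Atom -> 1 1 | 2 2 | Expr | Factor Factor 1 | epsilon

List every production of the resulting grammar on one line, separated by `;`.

The nullable symbols are {Atom, Factor}.
ε ∉ L(G), so no ε-production is kept.
Expand every rule over subsets of its nullable positions: Expr → Atom 1 gives Atom 1 | 1. Expr → Atom 1 Atom gives Atom 1 Atom | 1 Atom. Factor → Atom Atom 2 gives Atom Atom 2 | Atom 2 | 2. Atom → Factor Factor 1 gives Factor Factor 1 | Factor 1 | 1.

Expr -> 2 1 | Atom 1 | 1 | 2 | Atom 1 Atom | 1 Atom; Factor -> 1 | Atom Atom 2 | Atom 2 | 2; Atom -> 1 1 | 2 2 | Expr | Factor Factor 1 | Factor 1 | 1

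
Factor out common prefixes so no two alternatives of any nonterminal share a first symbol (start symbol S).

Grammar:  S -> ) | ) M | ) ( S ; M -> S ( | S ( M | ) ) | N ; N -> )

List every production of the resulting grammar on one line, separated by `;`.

S has alternatives sharing prefix ')': factor to S → ) S' with S' → ε | M | ( S.
M has alternatives sharing prefix 'S (': factor to M → S ( M' with M' → ε | M.

S -> ) S'; M -> ) ) | N | S ( M'; N -> ); S' -> ε | M | ( S; M' -> ε | M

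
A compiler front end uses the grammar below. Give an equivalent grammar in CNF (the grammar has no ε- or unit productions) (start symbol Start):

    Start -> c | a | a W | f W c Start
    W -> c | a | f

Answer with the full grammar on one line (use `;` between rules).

Introduce a nonterminal for each terminal appearing in a rule of length ≥ 2: X1 → a, X2 → f, X3 → c.
Binarize each right-hand side of length ≥ 3 by chaining fresh nonterminals (Y1, Y2, …): affected rules were Start → X2 W X3 Start.

Start -> c | a | X1 W | X2 Y1; W -> c | a | f; X1 -> a; X2 -> f; X3 -> c; Y1 -> W Y2; Y2 -> X3 Start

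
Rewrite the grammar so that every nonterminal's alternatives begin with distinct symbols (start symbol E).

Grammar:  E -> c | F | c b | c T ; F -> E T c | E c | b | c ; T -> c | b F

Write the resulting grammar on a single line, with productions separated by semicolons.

E has alternatives sharing prefix 'c': factor to E → c E' with E' → ε | b | T.
F has alternatives sharing prefix 'E': factor to F → E F' with F' → T c | c.

E -> F | c E'; F -> b | c | E F'; T -> c | b F; E' -> ε | b | T; F' -> T c | c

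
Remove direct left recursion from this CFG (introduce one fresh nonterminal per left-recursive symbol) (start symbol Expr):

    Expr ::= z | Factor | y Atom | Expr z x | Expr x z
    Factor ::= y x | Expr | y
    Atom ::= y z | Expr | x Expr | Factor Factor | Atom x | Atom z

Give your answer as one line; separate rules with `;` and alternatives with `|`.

Expr ::= z Expr1 | Factor Expr1 | y Atom Expr1; Factor ::= y x | Expr | y; Atom ::= y z Atom1 | Expr Atom1 | x Expr Atom1 | Factor Factor Atom1; Expr1 ::= z x Expr1 | x z Expr1 | ε; Atom1 ::= x Atom1 | z Atom1 | ε

Left recursion appears on Expr, Atom.
For Expr: α = {z x, x z}, β = {z, Factor, y Atom}. Rewrite as Expr → β Expr1 and Expr1 → α Expr1 | ε.
For Atom: α = {x, z}, β = {y z, Expr, x Expr, Factor Factor}. Rewrite as Atom → β Atom1 and Atom1 → α Atom1 | ε.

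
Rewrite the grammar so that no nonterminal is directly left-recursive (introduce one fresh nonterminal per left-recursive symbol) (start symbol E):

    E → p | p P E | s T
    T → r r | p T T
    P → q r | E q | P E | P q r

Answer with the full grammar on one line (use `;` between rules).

Directly left-recursive nonterminal: P.
For P: α = {E, q r}, β = {q r, E q}. Rewrite as P → β P' and P' → α P' | ε.

E → p | p P E | s T; T → r r | p T T; P → q r P' | E q P'; P' → E P' | q r P' | ε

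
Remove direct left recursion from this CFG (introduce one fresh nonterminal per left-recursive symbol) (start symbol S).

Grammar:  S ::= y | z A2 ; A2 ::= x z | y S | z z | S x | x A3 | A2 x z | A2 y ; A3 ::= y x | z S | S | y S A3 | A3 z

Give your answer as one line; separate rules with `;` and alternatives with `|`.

A2, A3 are directly left-recursive.
For A2: α = {x z, y}, β = {x z, y S, z z, S x, x A3}. Rewrite as A2 → β A2' and A2' → α A2' | ε.
For A3: α = {z}, β = {y x, z S, S, y S A3}. Rewrite as A3 → β A3' and A3' → α A3' | ε.

S ::= y | z A2; A2 ::= x z A2' | y S A2' | z z A2' | S x A2' | x A3 A2'; A3 ::= y x A3' | z S A3' | S A3' | y S A3 A3'; A2' ::= x z A2' | y A2' | ε; A3' ::= z A3' | ε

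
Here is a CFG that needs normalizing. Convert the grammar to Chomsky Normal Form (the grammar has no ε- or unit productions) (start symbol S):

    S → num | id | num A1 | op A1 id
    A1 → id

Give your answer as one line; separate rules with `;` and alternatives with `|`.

S → num | id | X1 A1 | X2 Y1; A1 → id; X1 → num; X2 → op; X3 → id; Y1 → A1 X3

Introduce a nonterminal for each terminal appearing in a rule of length ≥ 2: X1 → num, X2 → op, X3 → id.
Binarize each right-hand side of length ≥ 3 by chaining fresh nonterminals (Y1, Y2, …): affected rules were S → X2 A1 X3.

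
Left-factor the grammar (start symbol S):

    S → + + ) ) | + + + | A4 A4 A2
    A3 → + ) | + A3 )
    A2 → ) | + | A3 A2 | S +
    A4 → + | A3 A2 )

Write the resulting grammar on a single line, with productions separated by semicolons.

S → A4 A4 A2 | + + S'; A3 → + A3'; A2 → ) | + | A3 A2 | S +; A4 → + | A3 A2 ); S' → ) ) | +; A3' → ) | A3 )

S has alternatives sharing prefix '+ +': factor to S → + + S' with S' → ) ) | +.
A3 has alternatives sharing prefix '+': factor to A3 → + A3' with A3' → ) | A3 ).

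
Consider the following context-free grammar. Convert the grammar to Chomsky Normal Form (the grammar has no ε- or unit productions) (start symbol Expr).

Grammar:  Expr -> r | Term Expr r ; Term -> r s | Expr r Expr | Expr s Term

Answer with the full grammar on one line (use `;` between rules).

Introduce a nonterminal for each terminal appearing in a rule of length ≥ 2: X1 → r, X2 → s.
Binarize each right-hand side of length ≥ 3 by chaining fresh nonterminals (Y1, Y2, …): affected rules were Expr → Term Expr X1; Term → Expr X1 Expr; Term → Expr X2 Term.

Expr -> r | Term Y1; Term -> X1 X2 | Expr Y2 | Expr Y3; X1 -> r; X2 -> s; Y1 -> Expr X1; Y2 -> X1 Expr; Y3 -> X2 Term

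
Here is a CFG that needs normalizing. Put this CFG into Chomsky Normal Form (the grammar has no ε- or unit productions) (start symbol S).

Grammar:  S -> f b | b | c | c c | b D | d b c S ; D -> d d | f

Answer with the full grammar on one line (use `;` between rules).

S -> X1 X2 | b | c | X3 X3 | X2 D | X4 Y1; D -> X4 X4 | f; X1 -> f; X2 -> b; X3 -> c; X4 -> d; Y1 -> X2 Y2; Y2 -> X3 S

Introduce a nonterminal for each terminal appearing in a rule of length ≥ 2: X1 → f, X2 → b, X3 → c, X4 → d.
Binarize each right-hand side of length ≥ 3 by chaining fresh nonterminals (Y1, Y2, …): affected rules were S → X4 X2 X3 S.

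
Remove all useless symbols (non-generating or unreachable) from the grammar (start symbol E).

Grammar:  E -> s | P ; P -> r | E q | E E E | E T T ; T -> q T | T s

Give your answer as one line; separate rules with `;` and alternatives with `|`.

Generating nonterminals: {E, P}.
Reachable from E after that: {E, P}.
Removed useless symbols: {T} and every production mentioning them.

E -> s | P; P -> r | E q | E E E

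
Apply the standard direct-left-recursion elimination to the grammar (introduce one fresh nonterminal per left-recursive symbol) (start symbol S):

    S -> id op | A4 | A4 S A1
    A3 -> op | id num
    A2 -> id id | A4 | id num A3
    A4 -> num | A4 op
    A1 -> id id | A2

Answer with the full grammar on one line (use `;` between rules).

S -> id op | A4 | A4 S A1; A3 -> op | id num; A2 -> id id | A4 | id num A3; A4 -> num A4'; A1 -> id id | A2; A4' -> op A4' | epsilon

A4 is directly left-recursive.
For A4: α = {op}, β = {num}. Rewrite as A4 → β A4' and A4' → α A4' | ε.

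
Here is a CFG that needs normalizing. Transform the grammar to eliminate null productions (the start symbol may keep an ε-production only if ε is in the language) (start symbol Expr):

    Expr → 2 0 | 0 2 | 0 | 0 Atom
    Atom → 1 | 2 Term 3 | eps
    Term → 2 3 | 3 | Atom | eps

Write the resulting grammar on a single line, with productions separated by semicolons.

Expr → 2 0 | 0 2 | 0 | 0 Atom; Atom → 1 | 2 Term 3 | 2 3; Term → 2 3 | 3 | Atom

Nullable nonterminals: {Atom, Term}.
ε ∉ L(G), so no ε-production is kept.
For each production, add variants omitting each subset of nullable occurrences: Atom → 2 Term 3 gives 2 Term 3 | 2 3.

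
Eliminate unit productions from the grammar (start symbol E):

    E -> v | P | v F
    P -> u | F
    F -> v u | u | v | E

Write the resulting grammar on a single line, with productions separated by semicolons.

Unit pairs: E ⇒* {F, P}; F ⇒* {E, P}; P ⇒* {E, F}.
Replace each nonterminal's rules with the union of the non-unit rules of every nonterminal it unit-derives.

E -> v | v F | u | v u; P -> v | v F | v u | u; F -> v | v F | v u | u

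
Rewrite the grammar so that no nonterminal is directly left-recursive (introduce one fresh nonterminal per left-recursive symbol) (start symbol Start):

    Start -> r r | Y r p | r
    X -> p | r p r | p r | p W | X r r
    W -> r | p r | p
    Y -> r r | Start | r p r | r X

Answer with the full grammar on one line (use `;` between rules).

X is directly left-recursive.
For X: α = {r r}, β = {p, r p r, p r, p W}. Rewrite as X → β X1 and X1 → α X1 | ε.

Start -> r r | Y r p | r; X -> p X1 | r p r X1 | p r X1 | p W X1; W -> r | p r | p; Y -> r r | Start | r p r | r X; X1 -> r r X1 | ε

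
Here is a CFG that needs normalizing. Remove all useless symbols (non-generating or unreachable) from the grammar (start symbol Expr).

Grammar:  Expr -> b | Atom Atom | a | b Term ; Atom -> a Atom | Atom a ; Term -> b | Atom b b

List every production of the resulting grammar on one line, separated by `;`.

Expr -> b | a | b Term; Term -> b

Generating nonterminals: {Expr, Term}.
Reachable from Expr after that: {Expr, Term}.
Removed useless symbols: {Atom} and every production mentioning them.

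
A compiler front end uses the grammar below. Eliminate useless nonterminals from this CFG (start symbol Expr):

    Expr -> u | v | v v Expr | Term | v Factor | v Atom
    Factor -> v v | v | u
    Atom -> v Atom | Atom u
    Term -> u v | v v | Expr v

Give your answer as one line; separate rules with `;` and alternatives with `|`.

Expr -> u | v | v v Expr | Term | v Factor; Factor -> v v | v | u; Term -> u v | v v | Expr v

Generating nonterminals: {Expr, Factor, Term}.
Reachable from Expr after that: {Expr, Factor, Term}.
Removed useless symbols: {Atom} and every production mentioning them.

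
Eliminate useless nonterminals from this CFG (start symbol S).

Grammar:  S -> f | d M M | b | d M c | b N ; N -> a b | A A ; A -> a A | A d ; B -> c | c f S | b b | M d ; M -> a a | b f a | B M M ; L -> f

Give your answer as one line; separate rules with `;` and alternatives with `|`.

Generating nonterminals: {B, L, M, N, S}.
Reachable from S after that: {B, M, N, S}.
Removed useless symbols: {A, L} and every production mentioning them.

S -> f | d M M | b | d M c | b N; N -> a b; B -> c | c f S | b b | M d; M -> a a | b f a | B M M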